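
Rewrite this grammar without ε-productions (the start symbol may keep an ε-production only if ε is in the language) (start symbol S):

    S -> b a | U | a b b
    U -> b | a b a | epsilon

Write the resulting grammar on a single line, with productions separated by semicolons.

S -> b a | U | a b b | ε; U -> b | a b a

The nullable symbols are {S, U}.
ε ∈ L(G) since S is nullable, so keep S → ε.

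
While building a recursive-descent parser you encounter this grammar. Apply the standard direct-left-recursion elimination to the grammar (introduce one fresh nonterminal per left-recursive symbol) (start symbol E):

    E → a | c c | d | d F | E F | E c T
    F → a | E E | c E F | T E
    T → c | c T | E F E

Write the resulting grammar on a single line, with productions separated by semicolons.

E → a E' | c c E' | d E' | d F E'; F → a | E E | c E F | T E; T → c | c T | E F E; E' → F E' | c T E' | ε

Directly left-recursive nonterminal: E.
For E: α = {F, c T}, β = {a, c c, d, d F}. Rewrite as E → β E' and E' → α E' | ε.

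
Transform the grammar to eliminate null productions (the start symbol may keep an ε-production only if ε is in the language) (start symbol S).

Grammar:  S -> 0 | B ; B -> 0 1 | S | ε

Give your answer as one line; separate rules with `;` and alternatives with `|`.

Nullable nonterminals: {B, S}.
ε ∈ L(G) since S is nullable, so keep S → ε.

S -> 0 | B | ε; B -> 0 1 | S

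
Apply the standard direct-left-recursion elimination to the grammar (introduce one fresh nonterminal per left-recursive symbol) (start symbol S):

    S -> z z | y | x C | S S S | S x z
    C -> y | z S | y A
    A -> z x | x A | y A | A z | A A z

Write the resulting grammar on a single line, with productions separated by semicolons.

S -> z z S' | y S' | x C S'; C -> y | z S | y A; A -> z x A' | x A A' | y A A'; S' -> S S S' | x z S' | ε; A' -> z A' | A z A' | ε

Left recursion appears on S, A.
For S: α = {S S, x z}, β = {z z, y, x C}. Rewrite as S → β S' and S' → α S' | ε.
For A: α = {z, A z}, β = {z x, x A, y A}. Rewrite as A → β A' and A' → α A' | ε.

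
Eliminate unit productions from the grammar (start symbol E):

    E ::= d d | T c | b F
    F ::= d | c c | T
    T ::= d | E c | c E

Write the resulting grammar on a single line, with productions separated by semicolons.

E ::= d d | T c | b F; F ::= d | c c | E c | c E; T ::= d | E c | c E

Unit pairs: F ⇒* {T}.
For every A with A ⇒* B via unit rules, add B's non-unit alternatives to A; then delete every rule of the form X → Y.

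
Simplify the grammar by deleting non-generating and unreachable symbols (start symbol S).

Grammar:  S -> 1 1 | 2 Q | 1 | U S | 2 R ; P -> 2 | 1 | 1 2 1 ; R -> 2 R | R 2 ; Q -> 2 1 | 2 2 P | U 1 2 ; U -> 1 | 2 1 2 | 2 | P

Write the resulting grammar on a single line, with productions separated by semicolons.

Generating nonterminals: {P, Q, S, U}.
Reachable from S after that: {P, Q, S, U}.
Removed useless symbols: {R} and every production mentioning them.

S -> 1 1 | 2 Q | 1 | U S; P -> 2 | 1 | 1 2 1; Q -> 2 1 | 2 2 P | U 1 2; U -> 1 | 2 1 2 | 2 | P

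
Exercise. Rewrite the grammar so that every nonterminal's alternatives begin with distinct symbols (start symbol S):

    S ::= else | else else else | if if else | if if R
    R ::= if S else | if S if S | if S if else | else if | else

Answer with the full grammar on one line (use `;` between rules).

S has alternatives sharing prefix 'if if': factor to S → if if S' with S' → else | R.
S has alternatives sharing prefix 'else': factor to S → else S'' with S'' → ε | else else.
R has alternatives sharing prefix 'if S': factor to R → if S R' with R' → else | if S | if else.
R has alternatives sharing prefix 'else': factor to R → else R'' with R'' → if | ε.
R' has alternatives sharing prefix 'if': factor to R' → if R''' with R''' → S | else.

S ::= if if S' | else S''; R ::= if S R' | else R''; S' ::= else | R; S'' ::= eps | else else; R' ::= else | if R'''; R'' ::= if | eps; R''' ::= S | else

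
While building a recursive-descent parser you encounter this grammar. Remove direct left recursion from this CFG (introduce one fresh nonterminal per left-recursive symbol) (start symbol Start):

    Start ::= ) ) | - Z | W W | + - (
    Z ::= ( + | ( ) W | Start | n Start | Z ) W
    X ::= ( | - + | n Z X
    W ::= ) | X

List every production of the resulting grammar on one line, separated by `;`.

Start ::= ) ) | - Z | W W | + - (; Z ::= ( + Z1 | ( ) W Z1 | Start Z1 | n Start Z1; X ::= ( | - + | n Z X; W ::= ) | X; Z1 ::= ) W Z1 | ε

Left recursion appears on Z.
For Z: α = {) W}, β = {( +, ( ) W, Start, n Start}. Rewrite as Z → β Z1 and Z1 → α Z1 | ε.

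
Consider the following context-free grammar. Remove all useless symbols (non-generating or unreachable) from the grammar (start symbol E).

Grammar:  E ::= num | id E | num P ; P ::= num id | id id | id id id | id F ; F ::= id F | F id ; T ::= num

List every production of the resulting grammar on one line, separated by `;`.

Generating nonterminals: {E, P, T}.
Reachable from E after that: {E, P}.
Removed useless symbols: {F, T} and every production mentioning them.

E ::= num | id E | num P; P ::= num id | id id | id id id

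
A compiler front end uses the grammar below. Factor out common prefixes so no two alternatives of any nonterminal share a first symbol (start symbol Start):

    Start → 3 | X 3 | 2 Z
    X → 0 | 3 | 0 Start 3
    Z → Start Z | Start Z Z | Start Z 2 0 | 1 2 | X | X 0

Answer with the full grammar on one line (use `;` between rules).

Start → 3 | X 3 | 2 Z; X → 3 | 0 X1; Z → 1 2 | Start Z Z1 | X Z2; X1 → ε | Start 3; Z1 → ε | Z | 2 0; Z2 → ε | 0

X has alternatives sharing prefix '0': factor to X → 0 X1 with X1 → ε | Start 3.
Z has alternatives sharing prefix 'Start Z': factor to Z → Start Z Z1 with Z1 → ε | Z | 2 0.
Z has alternatives sharing prefix 'X': factor to Z → X Z2 with Z2 → ε | 0.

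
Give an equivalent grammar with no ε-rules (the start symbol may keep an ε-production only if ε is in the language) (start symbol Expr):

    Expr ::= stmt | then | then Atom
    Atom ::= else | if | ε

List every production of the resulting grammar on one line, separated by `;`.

The nullable symbols are {Atom}.
ε ∉ L(G), so no ε-production is kept.

Expr ::= stmt | then | then Atom; Atom ::= else | if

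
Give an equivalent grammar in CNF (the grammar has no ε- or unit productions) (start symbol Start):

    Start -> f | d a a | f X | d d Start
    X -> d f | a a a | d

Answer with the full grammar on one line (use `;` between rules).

Introduce a nonterminal for each terminal appearing in a rule of length ≥ 2: X1 → d, X2 → a, X3 → f.
Binarize each right-hand side of length ≥ 3 by chaining fresh nonterminals (Y1, Y2, …): affected rules were Start → X1 X2 X2; Start → X1 X1 Start; X → X2 X2 X2.

Start -> f | X1 Y1 | X3 X | X1 Y2; X -> X1 X3 | X2 Y3 | d; X1 -> d; X2 -> a; X3 -> f; Y1 -> X2 X2; Y2 -> X1 Start; Y3 -> X2 X2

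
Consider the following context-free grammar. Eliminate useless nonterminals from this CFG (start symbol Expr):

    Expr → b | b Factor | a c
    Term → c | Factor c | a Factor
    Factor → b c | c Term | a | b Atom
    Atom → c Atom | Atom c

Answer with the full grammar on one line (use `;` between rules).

Expr → b | b Factor | a c; Term → c | Factor c | a Factor; Factor → b c | c Term | a

Generating nonterminals: {Expr, Factor, Term}.
Reachable from Expr after that: {Expr, Factor, Term}.
Removed useless symbols: {Atom} and every production mentioning them.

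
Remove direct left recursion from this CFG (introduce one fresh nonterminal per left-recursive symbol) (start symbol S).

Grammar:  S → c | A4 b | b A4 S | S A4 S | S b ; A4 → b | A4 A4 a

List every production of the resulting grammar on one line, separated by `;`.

S → c S' | A4 b S' | b A4 S S'; A4 → b A4'; S' → A4 S S' | b S' | ε; A4' → A4 a A4' | ε

Left recursion appears on S, A4.
For S: α = {A4 S, b}, β = {c, A4 b, b A4 S}. Rewrite as S → β S' and S' → α S' | ε.
For A4: α = {A4 a}, β = {b}. Rewrite as A4 → β A4' and A4' → α A4' | ε.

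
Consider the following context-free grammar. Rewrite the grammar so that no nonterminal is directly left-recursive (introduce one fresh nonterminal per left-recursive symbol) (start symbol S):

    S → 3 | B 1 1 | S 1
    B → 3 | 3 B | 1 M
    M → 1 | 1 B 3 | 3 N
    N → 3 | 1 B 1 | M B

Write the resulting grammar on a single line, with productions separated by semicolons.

S → 3 S' | B 1 1 S'; B → 3 | 3 B | 1 M; M → 1 | 1 B 3 | 3 N; N → 3 | 1 B 1 | M B; S' → 1 S' | ε

Left recursion appears on S.
For S: α = {1}, β = {3, B 1 1}. Rewrite as S → β S' and S' → α S' | ε.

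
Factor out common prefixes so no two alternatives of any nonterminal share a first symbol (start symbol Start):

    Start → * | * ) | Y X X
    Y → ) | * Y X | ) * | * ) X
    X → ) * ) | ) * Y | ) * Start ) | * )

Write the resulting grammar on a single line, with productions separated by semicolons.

Start → Y X X | * Start1; Y → ) Y1 | * Y2; X → * ) | ) * X1; Start1 → ε | ); Y1 → ε | *; Y2 → Y X | ) X; X1 → ) | Y | Start )

Start has alternatives sharing prefix '*': factor to Start → * Start1 with Start1 → ε | ).
Y has alternatives sharing prefix ')': factor to Y → ) Y1 with Y1 → ε | *.
Y has alternatives sharing prefix '*': factor to Y → * Y2 with Y2 → Y X | ) X.
X has alternatives sharing prefix ') *': factor to X → ) * X1 with X1 → ) | Y | Start ).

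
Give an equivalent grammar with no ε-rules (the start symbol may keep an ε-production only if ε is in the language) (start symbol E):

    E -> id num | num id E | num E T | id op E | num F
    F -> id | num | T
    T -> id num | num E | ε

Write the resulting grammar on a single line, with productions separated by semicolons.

Nullable set = {F, T}.
ε ∉ L(G), so no ε-production is kept.
Expand every rule over subsets of its nullable positions: E → num E T gives num E T | num E. E → num F gives num F | num.

E -> id num | num id E | num E T | num E | id op E | num F | num; F -> id | num | T; T -> id num | num E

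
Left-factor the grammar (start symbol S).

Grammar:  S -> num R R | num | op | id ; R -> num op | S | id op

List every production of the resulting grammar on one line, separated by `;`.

S -> op | id | num S'; R -> num op | S | id op; S' -> R R | ε

S has alternatives sharing prefix 'num': factor to S → num S' with S' → R R | ε.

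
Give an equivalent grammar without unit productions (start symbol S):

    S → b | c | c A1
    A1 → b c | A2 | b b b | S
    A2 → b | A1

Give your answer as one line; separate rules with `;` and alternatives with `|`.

Unit pairs: A1 ⇒* {A2, S}; A2 ⇒* {A1, S}.
For each unit pair (A, B), copy every non-unit production of B to A, then drop all unit productions.

S → b | c | c A1; A1 → b | b c | b b b | c | c A1; A2 → b | b c | b b b | c | c A1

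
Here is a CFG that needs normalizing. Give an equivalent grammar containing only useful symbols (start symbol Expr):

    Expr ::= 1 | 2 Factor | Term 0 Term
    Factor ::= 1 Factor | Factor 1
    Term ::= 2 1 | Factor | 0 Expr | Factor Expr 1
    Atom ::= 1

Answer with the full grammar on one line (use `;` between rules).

Expr ::= 1 | Term 0 Term; Term ::= 2 1 | 0 Expr

Generating nonterminals: {Atom, Expr, Term}.
Reachable from Expr after that: {Expr, Term}.
Removed useless symbols: {Atom, Factor} and every production mentioning them.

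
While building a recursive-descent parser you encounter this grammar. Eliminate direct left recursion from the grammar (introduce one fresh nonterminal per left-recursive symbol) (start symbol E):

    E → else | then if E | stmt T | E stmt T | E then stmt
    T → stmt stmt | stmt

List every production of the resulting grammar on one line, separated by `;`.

E → else E' | then if E E' | stmt T E'; T → stmt stmt | stmt; E' → stmt T E' | then stmt E' | ε

Directly left-recursive nonterminal: E.
For E: α = {stmt T, then stmt}, β = {else, then if E, stmt T}. Rewrite as E → β E' and E' → α E' | ε.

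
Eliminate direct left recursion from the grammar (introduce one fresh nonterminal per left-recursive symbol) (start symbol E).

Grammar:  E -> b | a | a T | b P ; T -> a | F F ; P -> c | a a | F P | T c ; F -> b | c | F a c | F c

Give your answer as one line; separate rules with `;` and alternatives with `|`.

E -> b | a | a T | b P; T -> a | F F; P -> c | a a | F P | T c; F -> b F' | c F'; F' -> a c F' | c F' | epsilon

F is directly left-recursive.
For F: α = {a c, c}, β = {b, c}. Rewrite as F → β F' and F' → α F' | ε.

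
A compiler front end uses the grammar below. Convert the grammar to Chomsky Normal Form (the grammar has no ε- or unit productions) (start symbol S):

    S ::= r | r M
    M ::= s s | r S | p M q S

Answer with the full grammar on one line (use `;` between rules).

S ::= r | X1 M; M ::= X2 X2 | X1 S | X3 Y1; X1 ::= r; X2 ::= s; X3 ::= p; X4 ::= q; Y1 ::= M Y2; Y2 ::= X4 S

Introduce a nonterminal for each terminal appearing in a rule of length ≥ 2: X1 → r, X2 → s, X3 → p, X4 → q.
Binarize each right-hand side of length ≥ 3 by chaining fresh nonterminals (Y1, Y2, …): affected rules were M → X3 M X4 S.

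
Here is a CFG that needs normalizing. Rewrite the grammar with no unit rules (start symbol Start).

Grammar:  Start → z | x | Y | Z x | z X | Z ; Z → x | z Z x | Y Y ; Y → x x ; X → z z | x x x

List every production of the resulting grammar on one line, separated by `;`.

Start → x | z Z x | Y Y | z | Z x | z X | x x; Z → x | z Z x | Y Y; Y → x x; X → z z | x x x

Unit pairs: Start ⇒* {Y, Z}.
For every A with A ⇒* B via unit rules, add B's non-unit alternatives to A; then delete every rule of the form X → Y.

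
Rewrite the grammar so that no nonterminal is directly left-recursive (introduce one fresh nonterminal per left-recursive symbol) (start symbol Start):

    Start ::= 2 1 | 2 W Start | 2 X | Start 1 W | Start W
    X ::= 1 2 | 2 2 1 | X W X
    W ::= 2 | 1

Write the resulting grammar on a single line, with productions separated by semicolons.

Start, X are directly left-recursive.
For Start: α = {1 W, W}, β = {2 1, 2 W Start, 2 X}. Rewrite as Start → β Start1 and Start1 → α Start1 | ε.
For X: α = {W X}, β = {1 2, 2 2 1}. Rewrite as X → β X1 and X1 → α X1 | ε.

Start ::= 2 1 Start1 | 2 W Start Start1 | 2 X Start1; X ::= 1 2 X1 | 2 2 1 X1; W ::= 2 | 1; Start1 ::= 1 W Start1 | W Start1 | ε; X1 ::= W X X1 | ε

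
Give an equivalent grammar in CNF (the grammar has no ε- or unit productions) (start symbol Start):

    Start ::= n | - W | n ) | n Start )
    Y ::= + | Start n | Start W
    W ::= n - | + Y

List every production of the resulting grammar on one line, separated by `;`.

Start ::= n | X1 W | X2 X3 | X2 Y1; Y ::= + | Start X2 | Start W; W ::= X2 X1 | X4 Y; X1 ::= -; X2 ::= n; X3 ::= ); X4 ::= +; Y1 ::= Start X3

Introduce a nonterminal for each terminal appearing in a rule of length ≥ 2: X1 → -, X2 → n, X3 → ), X4 → +.
Binarize each right-hand side of length ≥ 3 by chaining fresh nonterminals (Y1, Y2, …): affected rules were Start → X2 Start X3.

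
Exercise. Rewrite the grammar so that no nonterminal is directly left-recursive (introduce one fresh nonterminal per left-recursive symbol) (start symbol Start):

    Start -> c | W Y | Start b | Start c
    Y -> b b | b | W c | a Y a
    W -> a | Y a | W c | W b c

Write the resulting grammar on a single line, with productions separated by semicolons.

Start -> c Start1 | W Y Start1; Y -> b b | b | W c | a Y a; W -> a W1 | Y a W1; Start1 -> b Start1 | c Start1 | ε; W1 -> c W1 | b c W1 | ε

Directly left-recursive nonterminals: Start, W.
For Start: α = {b, c}, β = {c, W Y}. Rewrite as Start → β Start1 and Start1 → α Start1 | ε.
For W: α = {c, b c}, β = {a, Y a}. Rewrite as W → β W1 and W1 → α W1 | ε.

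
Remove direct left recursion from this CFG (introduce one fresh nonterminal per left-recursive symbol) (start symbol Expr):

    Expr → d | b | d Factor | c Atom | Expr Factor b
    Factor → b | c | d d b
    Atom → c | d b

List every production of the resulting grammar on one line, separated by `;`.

Expr is directly left-recursive.
For Expr: α = {Factor b}, β = {d, b, d Factor, c Atom}. Rewrite as Expr → β Expr1 and Expr1 → α Expr1 | ε.

Expr → d Expr1 | b Expr1 | d Factor Expr1 | c Atom Expr1; Factor → b | c | d d b; Atom → c | d b; Expr1 → Factor b Expr1 | eps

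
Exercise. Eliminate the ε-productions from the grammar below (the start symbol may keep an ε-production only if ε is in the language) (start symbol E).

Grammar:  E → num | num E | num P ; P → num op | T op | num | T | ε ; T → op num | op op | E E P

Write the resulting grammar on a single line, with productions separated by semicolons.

Nullable set = {P}.
ε ∉ L(G), so no ε-production is kept.
Expand every rule over subsets of its nullable positions: T → E E P gives E E P | E E.

E → num | num E | num P; P → num op | T op | num | T; T → op num | op op | E E P | E E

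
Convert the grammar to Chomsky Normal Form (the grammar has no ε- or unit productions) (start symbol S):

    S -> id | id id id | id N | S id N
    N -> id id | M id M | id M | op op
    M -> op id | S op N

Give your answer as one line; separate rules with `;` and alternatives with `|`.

Introduce a nonterminal for each terminal appearing in a rule of length ≥ 2: X1 → id, X2 → op.
Binarize each right-hand side of length ≥ 3 by chaining fresh nonterminals (Y1, Y2, …): affected rules were S → X1 X1 X1; S → S X1 N; N → M X1 M; M → S X2 N.

S -> id | X1 Y1 | X1 N | S Y2; N -> X1 X1 | M Y3 | X1 M | X2 X2; M -> X2 X1 | S Y4; X1 -> id; X2 -> op; Y1 -> X1 X1; Y2 -> X1 N; Y3 -> X1 M; Y4 -> X2 N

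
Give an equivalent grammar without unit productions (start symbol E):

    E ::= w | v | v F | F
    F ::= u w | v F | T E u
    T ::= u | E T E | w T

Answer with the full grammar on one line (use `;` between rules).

Unit pairs: E ⇒* {F}.
For every A with A ⇒* B via unit rules, add B's non-unit alternatives to A; then delete every rule of the form X → Y.

E ::= w | v | v F | u w | T E u; F ::= u w | v F | T E u; T ::= u | E T E | w T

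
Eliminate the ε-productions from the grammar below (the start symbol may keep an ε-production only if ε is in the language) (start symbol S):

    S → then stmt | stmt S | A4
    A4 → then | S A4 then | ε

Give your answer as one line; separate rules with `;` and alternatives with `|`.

Nullable nonterminals: {A4, S}.
ε ∈ L(G) since S is nullable, so keep S → ε.
Add the nullable-subset variants: S → stmt S gives stmt S | stmt. A4 → S A4 then gives S A4 then | S then | A4 then.

S → then stmt | stmt S | stmt | A4 | ε; A4 → then | S A4 then | S then | A4 then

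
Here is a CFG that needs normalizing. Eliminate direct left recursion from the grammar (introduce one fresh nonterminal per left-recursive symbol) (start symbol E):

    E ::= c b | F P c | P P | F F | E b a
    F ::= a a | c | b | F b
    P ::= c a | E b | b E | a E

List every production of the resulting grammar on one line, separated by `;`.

E ::= c b E' | F P c E' | P P E' | F F E'; F ::= a a F' | c F' | b F'; P ::= c a | E b | b E | a E; E' ::= b a E' | ε; F' ::= b F' | ε

E, F are directly left-recursive.
For E: α = {b a}, β = {c b, F P c, P P, F F}. Rewrite as E → β E' and E' → α E' | ε.
For F: α = {b}, β = {a a, c, b}. Rewrite as F → β F' and F' → α F' | ε.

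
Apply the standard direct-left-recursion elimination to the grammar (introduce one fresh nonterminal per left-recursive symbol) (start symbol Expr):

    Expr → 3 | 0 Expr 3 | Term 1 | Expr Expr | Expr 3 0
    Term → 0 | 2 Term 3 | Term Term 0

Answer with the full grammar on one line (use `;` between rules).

Expr, Term are directly left-recursive.
For Expr: α = {Expr, 3 0}, β = {3, 0 Expr 3, Term 1}. Rewrite as Expr → β Expr1 and Expr1 → α Expr1 | ε.
For Term: α = {Term 0}, β = {0, 2 Term 3}. Rewrite as Term → β Term1 and Term1 → α Term1 | ε.

Expr → 3 Expr1 | 0 Expr 3 Expr1 | Term 1 Expr1; Term → 0 Term1 | 2 Term 3 Term1; Expr1 → Expr Expr1 | 3 0 Expr1 | ε; Term1 → Term 0 Term1 | ε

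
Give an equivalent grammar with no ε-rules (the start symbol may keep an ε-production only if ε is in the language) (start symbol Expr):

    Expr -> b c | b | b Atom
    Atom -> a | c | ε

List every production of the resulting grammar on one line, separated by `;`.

Expr -> b c | b | b Atom; Atom -> a | c

The nullable symbols are {Atom}.
ε ∉ L(G), so no ε-production is kept.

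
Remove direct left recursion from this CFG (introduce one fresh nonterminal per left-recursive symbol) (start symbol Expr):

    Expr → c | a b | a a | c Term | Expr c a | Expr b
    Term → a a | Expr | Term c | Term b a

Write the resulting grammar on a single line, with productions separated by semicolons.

Expr → c Expr1 | a b Expr1 | a a Expr1 | c Term Expr1; Term → a a Term1 | Expr Term1; Expr1 → c a Expr1 | b Expr1 | epsilon; Term1 → c Term1 | b a Term1 | epsilon

Expr, Term are directly left-recursive.
For Expr: α = {c a, b}, β = {c, a b, a a, c Term}. Rewrite as Expr → β Expr1 and Expr1 → α Expr1 | ε.
For Term: α = {c, b a}, β = {a a, Expr}. Rewrite as Term → β Term1 and Term1 → α Term1 | ε.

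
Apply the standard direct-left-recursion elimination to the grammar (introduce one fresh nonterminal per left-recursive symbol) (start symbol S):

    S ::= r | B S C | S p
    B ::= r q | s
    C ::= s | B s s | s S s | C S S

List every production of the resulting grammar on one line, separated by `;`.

S, C are directly left-recursive.
For S: α = {p}, β = {r, B S C}. Rewrite as S → β S' and S' → α S' | ε.
For C: α = {S S}, β = {s, B s s, s S s}. Rewrite as C → β C' and C' → α C' | ε.

S ::= r S' | B S C S'; B ::= r q | s; C ::= s C' | B s s C' | s S s C'; S' ::= p S' | ε; C' ::= S S C' | ε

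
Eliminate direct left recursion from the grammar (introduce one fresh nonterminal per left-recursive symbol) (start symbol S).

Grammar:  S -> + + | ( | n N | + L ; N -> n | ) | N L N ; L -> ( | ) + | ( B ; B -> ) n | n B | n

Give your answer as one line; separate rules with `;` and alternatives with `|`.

Directly left-recursive nonterminal: N.
For N: α = {L N}, β = {n, )}. Rewrite as N → β N' and N' → α N' | ε.

S -> + + | ( | n N | + L; N -> n N' | ) N'; L -> ( | ) + | ( B; B -> ) n | n B | n; N' -> L N N' | eps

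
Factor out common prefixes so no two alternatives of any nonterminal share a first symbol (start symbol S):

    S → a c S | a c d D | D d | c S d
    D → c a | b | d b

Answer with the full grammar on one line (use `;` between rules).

S has alternatives sharing prefix 'a c': factor to S → a c S' with S' → S | d D.

S → D d | c S d | a c S'; D → c a | b | d b; S' → S | d D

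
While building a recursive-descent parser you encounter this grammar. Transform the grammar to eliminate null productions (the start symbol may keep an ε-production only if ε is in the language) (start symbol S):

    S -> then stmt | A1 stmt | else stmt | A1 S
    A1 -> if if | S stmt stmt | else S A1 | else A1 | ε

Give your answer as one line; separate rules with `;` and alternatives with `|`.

S -> then stmt | A1 stmt | stmt | else stmt | A1 S; A1 -> if if | S stmt stmt | else S A1 | else S | else A1 | else

Nullable set = {A1}.
ε ∉ L(G), so no ε-production is kept.
For each production, add variants omitting each subset of nullable occurrences: S → A1 stmt gives A1 stmt | stmt. A1 → else S A1 gives else S A1 | else S. A1 → else A1 gives else A1 | else.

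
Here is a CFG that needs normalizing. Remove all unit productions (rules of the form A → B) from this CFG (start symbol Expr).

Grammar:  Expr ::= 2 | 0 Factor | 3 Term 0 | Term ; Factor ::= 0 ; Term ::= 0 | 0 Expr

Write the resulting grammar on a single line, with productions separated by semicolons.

Expr ::= 0 | 0 Expr | 2 | 0 Factor | 3 Term 0; Factor ::= 0; Term ::= 0 | 0 Expr

Unit pairs: Expr ⇒* {Term}.
For each unit pair (A, B), copy every non-unit production of B to A, then drop all unit productions.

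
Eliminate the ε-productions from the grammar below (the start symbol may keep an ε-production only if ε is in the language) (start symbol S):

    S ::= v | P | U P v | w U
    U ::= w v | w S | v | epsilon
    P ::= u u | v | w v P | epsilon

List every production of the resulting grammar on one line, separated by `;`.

The nullable symbols are {P, S, U}.
ε ∈ L(G) since S is nullable, so keep S → ε.
Expand every rule over subsets of its nullable positions: S → U P v gives U P v | U v | P v. S → w U gives w U | w. U → w S gives w S | w. P → w v P gives w v P | w v.

S ::= v | P | U P v | U v | P v | w U | w | epsilon; U ::= w v | w S | w | v; P ::= u u | v | w v P | w v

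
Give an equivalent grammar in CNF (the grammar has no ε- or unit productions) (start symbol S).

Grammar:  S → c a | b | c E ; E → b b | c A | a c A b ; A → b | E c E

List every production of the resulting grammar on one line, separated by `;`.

S → X1 X2 | b | X1 E; E → X3 X3 | X1 A | X2 Y1; A → b | E Y3; X1 → c; X2 → a; X3 → b; Y1 → X1 Y2; Y2 → A X3; Y3 → X1 E

Introduce a nonterminal for each terminal appearing in a rule of length ≥ 2: X1 → c, X2 → a, X3 → b.
Binarize each right-hand side of length ≥ 3 by chaining fresh nonterminals (Y1, Y2, …): affected rules were E → X2 X1 A X3; A → E X1 E.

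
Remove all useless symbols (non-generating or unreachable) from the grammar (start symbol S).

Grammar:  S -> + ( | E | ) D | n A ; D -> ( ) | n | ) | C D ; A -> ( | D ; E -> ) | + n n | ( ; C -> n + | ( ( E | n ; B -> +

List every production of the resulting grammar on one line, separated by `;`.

S -> + ( | E | ) D | n A; D -> ( ) | n | ) | C D; A -> ( | D; E -> ) | + n n | (; C -> n + | ( ( E | n

Generating nonterminals: {A, B, C, D, E, S}.
Reachable from S after that: {A, C, D, E, S}.
Removed useless symbols: {B} and every production mentioning them.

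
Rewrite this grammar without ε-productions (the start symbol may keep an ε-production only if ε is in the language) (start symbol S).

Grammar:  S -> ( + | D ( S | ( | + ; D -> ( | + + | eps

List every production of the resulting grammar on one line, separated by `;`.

The nullable symbols are {D}.
ε ∉ L(G), so no ε-production is kept.
Expand every rule over subsets of its nullable positions: S → D ( S gives D ( S | ( S.

S -> ( + | D ( S | ( S | ( | +; D -> ( | + +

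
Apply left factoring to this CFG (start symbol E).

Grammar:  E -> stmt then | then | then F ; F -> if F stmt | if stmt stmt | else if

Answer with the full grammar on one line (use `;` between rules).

E -> stmt then | then E'; F -> else if | if F'; E' -> ε | F; F' -> F stmt | stmt stmt

E has alternatives sharing prefix 'then': factor to E → then E' with E' → ε | F.
F has alternatives sharing prefix 'if': factor to F → if F' with F' → F stmt | stmt stmt.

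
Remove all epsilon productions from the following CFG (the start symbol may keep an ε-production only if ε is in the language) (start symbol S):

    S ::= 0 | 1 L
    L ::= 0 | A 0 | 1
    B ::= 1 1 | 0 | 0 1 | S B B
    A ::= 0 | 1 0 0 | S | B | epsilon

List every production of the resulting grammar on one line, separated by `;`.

S ::= 0 | 1 L; L ::= 0 | A 0 | 1; B ::= 1 1 | 0 | 0 1 | S B B; A ::= 0 | 1 0 0 | S | B

Nullable set = {A}.
ε ∉ L(G), so no ε-production is kept.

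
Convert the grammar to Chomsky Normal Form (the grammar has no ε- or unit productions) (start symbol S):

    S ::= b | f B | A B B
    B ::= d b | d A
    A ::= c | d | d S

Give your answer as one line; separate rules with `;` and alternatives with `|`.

Introduce a nonterminal for each terminal appearing in a rule of length ≥ 2: X1 → f, X2 → d, X3 → b.
Binarize each right-hand side of length ≥ 3 by chaining fresh nonterminals (Y1, Y2, …): affected rules were S → A B B.

S ::= b | X1 B | A Y1; B ::= X2 X3 | X2 A; A ::= c | d | X2 S; X1 ::= f; X2 ::= d; X3 ::= b; Y1 ::= B B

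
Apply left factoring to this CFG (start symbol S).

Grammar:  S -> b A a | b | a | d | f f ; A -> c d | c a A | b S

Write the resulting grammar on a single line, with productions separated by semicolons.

S -> a | d | f f | b S'; A -> b S | c A'; S' -> A a | ε; A' -> d | a A

S has alternatives sharing prefix 'b': factor to S → b S' with S' → A a | ε.
A has alternatives sharing prefix 'c': factor to A → c A' with A' → d | a A.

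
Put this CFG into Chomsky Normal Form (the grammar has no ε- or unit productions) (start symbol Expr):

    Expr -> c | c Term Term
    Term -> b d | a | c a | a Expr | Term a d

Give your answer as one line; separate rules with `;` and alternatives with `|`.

Expr -> c | X1 Y1; Term -> X2 X3 | a | X1 X4 | X4 Expr | Term Y2; X1 -> c; X2 -> b; X3 -> d; X4 -> a; Y1 -> Term Term; Y2 -> X4 X3

Introduce a nonterminal for each terminal appearing in a rule of length ≥ 2: X1 → c, X2 → b, X3 → d, X4 → a.
Binarize each right-hand side of length ≥ 3 by chaining fresh nonterminals (Y1, Y2, …): affected rules were Expr → X1 Term Term; Term → Term X4 X3.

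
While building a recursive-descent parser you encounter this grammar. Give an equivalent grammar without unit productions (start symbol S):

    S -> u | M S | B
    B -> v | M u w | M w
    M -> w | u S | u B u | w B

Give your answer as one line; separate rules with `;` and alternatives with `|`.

S -> v | M u w | M w | u | M S; B -> v | M u w | M w; M -> w | u S | u B u | w B

Unit pairs: S ⇒* {B}.
For every A with A ⇒* B via unit rules, add B's non-unit alternatives to A; then delete every rule of the form X → Y.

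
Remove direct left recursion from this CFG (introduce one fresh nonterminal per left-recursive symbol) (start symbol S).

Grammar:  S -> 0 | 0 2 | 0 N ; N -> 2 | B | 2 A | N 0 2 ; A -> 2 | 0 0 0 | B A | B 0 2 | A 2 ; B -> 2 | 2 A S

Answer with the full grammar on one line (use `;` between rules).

N, A are directly left-recursive.
For N: α = {0 2}, β = {2, B, 2 A}. Rewrite as N → β N' and N' → α N' | ε.
For A: α = {2}, β = {2, 0 0 0, B A, B 0 2}. Rewrite as A → β A' and A' → α A' | ε.

S -> 0 | 0 2 | 0 N; N -> 2 N' | B N' | 2 A N'; A -> 2 A' | 0 0 0 A' | B A A' | B 0 2 A'; B -> 2 | 2 A S; N' -> 0 2 N' | ε; A' -> 2 A' | ε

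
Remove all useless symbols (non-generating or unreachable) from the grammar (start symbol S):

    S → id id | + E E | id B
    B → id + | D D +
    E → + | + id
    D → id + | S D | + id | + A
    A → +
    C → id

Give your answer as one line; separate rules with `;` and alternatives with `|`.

Generating nonterminals: {A, B, C, D, E, S}.
Reachable from S after that: {A, B, D, E, S}.
Removed useless symbols: {C} and every production mentioning them.

S → id id | + E E | id B; B → id + | D D +; E → + | + id; D → id + | S D | + id | + A; A → +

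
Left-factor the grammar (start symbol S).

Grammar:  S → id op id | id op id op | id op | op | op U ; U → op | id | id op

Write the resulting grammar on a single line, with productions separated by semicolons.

S has alternatives sharing prefix 'id op': factor to S → id op S' with S' → id | id op | ε.
S has alternatives sharing prefix 'op': factor to S → op S'' with S'' → ε | U.
U has alternatives sharing prefix 'id': factor to U → id U' with U' → ε | op.
S' has alternatives sharing prefix 'id': factor to S' → id S''' with S''' → ε | op.

S → id op S' | op S''; U → op | id U'; S' → eps | id S'''; S'' → eps | U; U' → eps | op; S''' → eps | op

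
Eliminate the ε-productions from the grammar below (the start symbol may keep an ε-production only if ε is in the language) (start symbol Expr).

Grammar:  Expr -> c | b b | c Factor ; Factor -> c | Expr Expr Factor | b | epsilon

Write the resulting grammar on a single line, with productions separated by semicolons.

Expr -> c | b b | c Factor; Factor -> c | Expr Expr Factor | Expr Expr | b

The nullable symbols are {Factor}.
ε ∉ L(G), so no ε-production is kept.
Add the nullable-subset variants: Factor → Expr Expr Factor gives Expr Expr Factor | Expr Expr.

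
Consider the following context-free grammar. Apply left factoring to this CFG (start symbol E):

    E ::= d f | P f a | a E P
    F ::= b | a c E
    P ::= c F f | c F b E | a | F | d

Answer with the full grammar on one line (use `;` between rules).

E ::= d f | P f a | a E P; F ::= b | a c E; P ::= a | F | d | c F P'; P' ::= f | b E

P has alternatives sharing prefix 'c F': factor to P → c F P' with P' → f | b E.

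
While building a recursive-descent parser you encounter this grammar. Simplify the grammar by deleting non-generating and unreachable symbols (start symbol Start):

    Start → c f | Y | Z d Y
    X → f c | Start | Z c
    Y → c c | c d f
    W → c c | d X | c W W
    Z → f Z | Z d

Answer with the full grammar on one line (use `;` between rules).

Generating nonterminals: {Start, W, X, Y}.
Reachable from Start after that: {Start, Y}.
Removed useless symbols: {W, X, Z} and every production mentioning them.

Start → c f | Y; Y → c c | c d f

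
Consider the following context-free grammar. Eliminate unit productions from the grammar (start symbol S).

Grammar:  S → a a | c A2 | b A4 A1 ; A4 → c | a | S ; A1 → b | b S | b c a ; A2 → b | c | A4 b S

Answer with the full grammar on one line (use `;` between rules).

S → a a | c A2 | b A4 A1; A4 → c | a | a a | c A2 | b A4 A1; A1 → b | b S | b c a; A2 → b | c | A4 b S

Unit pairs: A4 ⇒* {S}.
Replace each nonterminal's rules with the union of the non-unit rules of every nonterminal it unit-derives.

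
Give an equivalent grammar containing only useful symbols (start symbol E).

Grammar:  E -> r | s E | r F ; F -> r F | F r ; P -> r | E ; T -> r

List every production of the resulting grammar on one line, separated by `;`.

E -> r | s E

Generating nonterminals: {E, P, T}.
Reachable from E after that: {E}.
Removed useless symbols: {F, P, T} and every production mentioning them.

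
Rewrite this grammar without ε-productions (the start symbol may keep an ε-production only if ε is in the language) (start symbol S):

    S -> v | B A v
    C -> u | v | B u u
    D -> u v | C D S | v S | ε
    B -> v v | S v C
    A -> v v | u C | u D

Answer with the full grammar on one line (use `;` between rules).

S -> v | B A v; C -> u | v | B u u; D -> u v | C D S | C S | v S; B -> v v | S v C; A -> v v | u C | u D | u

Nullable nonterminals: {D}.
ε ∉ L(G), so no ε-production is kept.
Add the nullable-subset variants: D → C D S gives C D S | C S. A → u D gives u D | u.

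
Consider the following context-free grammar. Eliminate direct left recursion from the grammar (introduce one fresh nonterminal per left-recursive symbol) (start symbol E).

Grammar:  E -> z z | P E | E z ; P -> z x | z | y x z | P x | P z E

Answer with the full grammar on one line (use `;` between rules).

Left recursion appears on E, P.
For E: α = {z}, β = {z z, P E}. Rewrite as E → β E' and E' → α E' | ε.
For P: α = {x, z E}, β = {z x, z, y x z}. Rewrite as P → β P' and P' → α P' | ε.

E -> z z E' | P E E'; P -> z x P' | z P' | y x z P'; E' -> z E' | ε; P' -> x P' | z E P' | ε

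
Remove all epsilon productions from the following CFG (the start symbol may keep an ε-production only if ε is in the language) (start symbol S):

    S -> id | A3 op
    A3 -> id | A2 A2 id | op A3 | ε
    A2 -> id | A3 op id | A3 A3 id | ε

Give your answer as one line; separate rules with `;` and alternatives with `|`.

Nullable set = {A2, A3}.
ε ∉ L(G), so no ε-production is kept.
Expand every rule over subsets of its nullable positions: S → A3 op gives A3 op | op. A3 → A2 A2 id gives A2 A2 id | A2 id. A3 → op A3 gives op A3 | op. A2 → A3 op id gives A3 op id | op id.

S -> id | A3 op | op; A3 -> id | A2 A2 id | A2 id | op A3 | op; A2 -> id | A3 op id | op id | A3 A3 id | A3 id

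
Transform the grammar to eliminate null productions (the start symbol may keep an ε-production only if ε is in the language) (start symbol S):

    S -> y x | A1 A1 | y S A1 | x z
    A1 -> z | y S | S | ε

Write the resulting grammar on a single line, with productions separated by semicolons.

Nullable nonterminals: {A1, S}.
ε ∈ L(G) since S is nullable, so keep S → ε.
For each production, add variants omitting each subset of nullable occurrences: S → A1 A1 gives A1 A1 | A1. S → y S A1 gives y S A1 | y S | y A1 | y. A1 → y S gives y S | y.

S -> y x | A1 A1 | A1 | y S A1 | y S | y A1 | y | x z | ε; A1 -> z | y S | y | S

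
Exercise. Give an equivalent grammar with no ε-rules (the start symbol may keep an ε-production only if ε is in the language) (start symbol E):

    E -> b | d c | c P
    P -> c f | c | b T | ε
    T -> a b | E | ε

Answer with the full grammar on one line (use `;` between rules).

Nullable set = {P, T}.
ε ∉ L(G), so no ε-production is kept.
Add the nullable-subset variants: E → c P gives c P | c. P → b T gives b T | b.

E -> b | d c | c P | c; P -> c f | c | b T | b; T -> a b | E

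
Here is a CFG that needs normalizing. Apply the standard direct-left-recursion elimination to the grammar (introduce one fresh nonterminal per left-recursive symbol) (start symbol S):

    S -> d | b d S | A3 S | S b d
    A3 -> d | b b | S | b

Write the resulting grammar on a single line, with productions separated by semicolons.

S -> d S' | b d S S' | A3 S S'; A3 -> d | b b | S | b; S' -> b d S' | ε

S is directly left-recursive.
For S: α = {b d}, β = {d, b d S, A3 S}. Rewrite as S → β S' and S' → α S' | ε.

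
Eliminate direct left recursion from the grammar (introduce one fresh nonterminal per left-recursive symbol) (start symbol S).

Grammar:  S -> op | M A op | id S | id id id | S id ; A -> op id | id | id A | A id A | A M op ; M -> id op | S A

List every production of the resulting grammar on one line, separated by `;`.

Directly left-recursive nonterminals: S, A.
For S: α = {id}, β = {op, M A op, id S, id id id}. Rewrite as S → β S' and S' → α S' | ε.
For A: α = {id A, M op}, β = {op id, id, id A}. Rewrite as A → β A' and A' → α A' | ε.

S -> op S' | M A op S' | id S S' | id id id S'; A -> op id A' | id A' | id A A'; M -> id op | S A; S' -> id S' | ε; A' -> id A A' | M op A' | ε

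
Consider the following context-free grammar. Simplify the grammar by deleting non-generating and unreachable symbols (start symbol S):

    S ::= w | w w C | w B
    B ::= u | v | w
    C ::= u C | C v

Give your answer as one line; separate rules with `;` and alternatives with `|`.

S ::= w | w B; B ::= u | v | w

Generating nonterminals: {B, S}.
Reachable from S after that: {B, S}.
Removed useless symbols: {C} and every production mentioning them.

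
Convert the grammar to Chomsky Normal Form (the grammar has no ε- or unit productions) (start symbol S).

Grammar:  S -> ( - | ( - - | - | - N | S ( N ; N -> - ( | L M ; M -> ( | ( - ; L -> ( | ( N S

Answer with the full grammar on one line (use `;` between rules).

Introduce a nonterminal for each terminal appearing in a rule of length ≥ 2: X1 → (, X2 → -.
Binarize each right-hand side of length ≥ 3 by chaining fresh nonterminals (Y1, Y2, …): affected rules were S → X1 X2 X2; S → S X1 N; L → X1 N S.

S -> X1 X2 | X1 Y1 | - | X2 N | S Y2; N -> X2 X1 | L M; M -> ( | X1 X2; L -> ( | X1 Y3; X1 -> (; X2 -> -; Y1 -> X2 X2; Y2 -> X1 N; Y3 -> N S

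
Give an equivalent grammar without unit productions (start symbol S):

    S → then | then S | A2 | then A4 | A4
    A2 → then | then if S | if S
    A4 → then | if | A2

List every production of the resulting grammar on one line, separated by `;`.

S → then | if | then if S | if S | then S | then A4; A2 → then | then if S | if S; A4 → then | if | then if S | if S

Unit pairs: A4 ⇒* {A2}; S ⇒* {A2, A4}.
Replace each nonterminal's rules with the union of the non-unit rules of every nonterminal it unit-derives.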